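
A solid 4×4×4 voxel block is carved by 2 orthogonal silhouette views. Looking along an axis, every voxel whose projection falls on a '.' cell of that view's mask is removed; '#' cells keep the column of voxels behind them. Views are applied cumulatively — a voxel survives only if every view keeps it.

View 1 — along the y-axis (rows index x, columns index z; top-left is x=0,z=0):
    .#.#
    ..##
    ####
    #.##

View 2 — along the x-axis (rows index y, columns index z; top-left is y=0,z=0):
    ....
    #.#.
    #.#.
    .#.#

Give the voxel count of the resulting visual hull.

full grid |V| = 64
carve view 1 (along y, XZ-mask fill 11/16): 44 voxels remain
carve view 2 (along x, YZ-mask fill 6/16): 16 voxels remain

remaining voxels: 16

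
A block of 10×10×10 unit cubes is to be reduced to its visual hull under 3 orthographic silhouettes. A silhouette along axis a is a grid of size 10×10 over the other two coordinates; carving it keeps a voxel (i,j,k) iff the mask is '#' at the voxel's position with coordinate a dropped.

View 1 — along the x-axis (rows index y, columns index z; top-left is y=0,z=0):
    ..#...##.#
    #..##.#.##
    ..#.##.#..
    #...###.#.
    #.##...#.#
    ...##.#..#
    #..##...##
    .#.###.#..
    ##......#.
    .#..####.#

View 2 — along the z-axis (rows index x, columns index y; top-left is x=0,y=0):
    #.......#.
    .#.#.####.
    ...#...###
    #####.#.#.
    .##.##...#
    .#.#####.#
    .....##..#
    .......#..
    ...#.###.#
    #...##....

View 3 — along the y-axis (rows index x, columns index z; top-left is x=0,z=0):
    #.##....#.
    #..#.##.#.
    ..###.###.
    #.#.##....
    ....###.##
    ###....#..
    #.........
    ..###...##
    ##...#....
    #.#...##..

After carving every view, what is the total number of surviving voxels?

remaining voxels: 85

start: 10×10×10 = 1000 voxels
  1. axis=0 (YZ plane), |mask|=47  ⇒  voxels=470
  2. axis=2 (XY plane), |mask|=43  ⇒  voxels=205
  3. axis=1 (XZ plane), |mask|=41  ⇒  voxels=85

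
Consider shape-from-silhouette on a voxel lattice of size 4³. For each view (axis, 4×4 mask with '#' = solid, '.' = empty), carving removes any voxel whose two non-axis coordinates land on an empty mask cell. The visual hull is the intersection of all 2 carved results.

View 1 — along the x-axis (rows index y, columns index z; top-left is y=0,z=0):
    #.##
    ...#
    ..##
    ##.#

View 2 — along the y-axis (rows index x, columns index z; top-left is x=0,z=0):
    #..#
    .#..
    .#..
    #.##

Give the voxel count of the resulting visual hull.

remaining voxels: 16

before carving: 64 voxels (4×4×4)
carve view 1 (along x, YZ-mask fill 9/16): 36 voxels remain
carve view 2 (along y, XZ-mask fill 7/16): 16 voxels remain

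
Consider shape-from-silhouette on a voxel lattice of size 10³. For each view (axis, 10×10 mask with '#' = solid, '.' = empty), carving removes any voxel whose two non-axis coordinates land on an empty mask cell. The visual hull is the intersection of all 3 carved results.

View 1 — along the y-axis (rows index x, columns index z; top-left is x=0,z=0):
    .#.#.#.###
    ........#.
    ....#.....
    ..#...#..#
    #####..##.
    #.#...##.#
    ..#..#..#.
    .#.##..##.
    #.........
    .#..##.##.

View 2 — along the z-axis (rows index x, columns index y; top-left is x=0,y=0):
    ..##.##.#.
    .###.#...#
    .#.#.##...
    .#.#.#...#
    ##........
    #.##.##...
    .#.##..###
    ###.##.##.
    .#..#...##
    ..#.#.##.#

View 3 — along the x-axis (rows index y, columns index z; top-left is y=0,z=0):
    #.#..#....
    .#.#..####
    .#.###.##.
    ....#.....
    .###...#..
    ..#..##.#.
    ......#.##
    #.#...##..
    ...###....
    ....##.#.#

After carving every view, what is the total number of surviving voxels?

start: 10×10×10 = 1000 voxels
[1] y-view keeps 37 columns → grid now 370
[2] z-view keeps 47 columns → grid now 172
[3] x-view keeps 38 columns → grid now 66

|visual hull| = 66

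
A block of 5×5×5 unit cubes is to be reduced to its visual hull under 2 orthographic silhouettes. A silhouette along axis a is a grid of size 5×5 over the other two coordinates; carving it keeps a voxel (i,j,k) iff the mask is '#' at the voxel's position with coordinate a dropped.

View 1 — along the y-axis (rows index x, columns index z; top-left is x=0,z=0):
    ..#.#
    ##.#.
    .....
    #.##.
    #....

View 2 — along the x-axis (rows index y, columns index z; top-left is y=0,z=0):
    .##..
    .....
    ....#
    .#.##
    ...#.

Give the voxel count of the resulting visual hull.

voxel count = 10

full grid |V| = 125
after view 1 [y-axis, 9 of 25 cells solid] → remaining = 45
after view 2 [x-axis, 7 of 25 cells solid] → remaining = 10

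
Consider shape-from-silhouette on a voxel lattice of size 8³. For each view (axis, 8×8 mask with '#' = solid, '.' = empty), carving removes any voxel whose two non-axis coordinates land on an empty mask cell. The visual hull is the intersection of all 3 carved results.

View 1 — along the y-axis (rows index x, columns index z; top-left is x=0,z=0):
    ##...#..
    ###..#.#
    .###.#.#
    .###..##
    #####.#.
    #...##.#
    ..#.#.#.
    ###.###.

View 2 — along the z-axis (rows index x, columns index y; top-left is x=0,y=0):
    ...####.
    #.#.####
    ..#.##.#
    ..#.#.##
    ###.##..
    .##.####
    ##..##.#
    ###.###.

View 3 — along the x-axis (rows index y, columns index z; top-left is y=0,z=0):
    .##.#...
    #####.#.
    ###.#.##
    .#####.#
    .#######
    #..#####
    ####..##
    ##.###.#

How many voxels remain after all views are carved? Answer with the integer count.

start: 8×8×8 = 512 voxels
after view 1 [y-axis, 37 of 64 cells solid] → remaining = 296
after view 2 [z-axis, 40 of 64 cells solid] → remaining = 187
after view 3 [x-axis, 46 of 64 cells solid] → remaining = 139

voxel count = 139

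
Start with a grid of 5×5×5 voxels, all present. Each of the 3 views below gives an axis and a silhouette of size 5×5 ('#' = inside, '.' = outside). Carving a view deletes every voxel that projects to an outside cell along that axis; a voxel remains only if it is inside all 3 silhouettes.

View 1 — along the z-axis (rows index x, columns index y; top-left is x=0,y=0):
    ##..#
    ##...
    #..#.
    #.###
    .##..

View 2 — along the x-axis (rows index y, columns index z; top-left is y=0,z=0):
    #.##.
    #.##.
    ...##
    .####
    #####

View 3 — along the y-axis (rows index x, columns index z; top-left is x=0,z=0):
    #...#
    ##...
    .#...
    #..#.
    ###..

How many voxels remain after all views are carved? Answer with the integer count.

before carving: 125 voxels (5×5×5)
after view 1 [z-axis, 13 of 25 cells solid] → remaining = 65
after view 2 [x-axis, 17 of 25 cells solid] → remaining = 43
after view 3 [y-axis, 10 of 25 cells solid] → remaining = 15

|visual hull| = 15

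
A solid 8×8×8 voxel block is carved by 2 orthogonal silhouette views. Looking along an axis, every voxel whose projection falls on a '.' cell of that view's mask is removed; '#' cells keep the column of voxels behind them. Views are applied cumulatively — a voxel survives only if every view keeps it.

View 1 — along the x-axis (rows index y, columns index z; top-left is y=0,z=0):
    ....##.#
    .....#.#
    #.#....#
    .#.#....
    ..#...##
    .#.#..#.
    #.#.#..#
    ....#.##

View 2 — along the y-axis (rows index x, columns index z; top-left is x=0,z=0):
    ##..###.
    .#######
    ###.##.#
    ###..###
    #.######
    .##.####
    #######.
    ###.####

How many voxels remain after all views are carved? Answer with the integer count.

full grid |V| = 512
  1. axis=0 (YZ plane), |mask|=23  ⇒  voxels=184
  2. axis=1 (XZ plane), |mask|=51  ⇒  voxels=147

voxel count = 147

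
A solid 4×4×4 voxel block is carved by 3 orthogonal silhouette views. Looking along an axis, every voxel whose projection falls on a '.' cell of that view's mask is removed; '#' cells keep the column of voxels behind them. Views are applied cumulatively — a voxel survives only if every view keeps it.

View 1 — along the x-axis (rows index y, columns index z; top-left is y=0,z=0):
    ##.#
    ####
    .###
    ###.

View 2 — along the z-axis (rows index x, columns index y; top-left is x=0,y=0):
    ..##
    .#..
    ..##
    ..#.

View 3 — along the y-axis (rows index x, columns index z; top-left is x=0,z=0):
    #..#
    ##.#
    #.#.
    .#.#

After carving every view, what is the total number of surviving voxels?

full grid |V| = 64
after view 1 [x-axis, 13 of 16 cells solid] → remaining = 52
after view 2 [z-axis, 6 of 16 cells solid] → remaining = 19
after view 3 [y-axis, 9 of 16 cells solid] → remaining = 10

10 voxels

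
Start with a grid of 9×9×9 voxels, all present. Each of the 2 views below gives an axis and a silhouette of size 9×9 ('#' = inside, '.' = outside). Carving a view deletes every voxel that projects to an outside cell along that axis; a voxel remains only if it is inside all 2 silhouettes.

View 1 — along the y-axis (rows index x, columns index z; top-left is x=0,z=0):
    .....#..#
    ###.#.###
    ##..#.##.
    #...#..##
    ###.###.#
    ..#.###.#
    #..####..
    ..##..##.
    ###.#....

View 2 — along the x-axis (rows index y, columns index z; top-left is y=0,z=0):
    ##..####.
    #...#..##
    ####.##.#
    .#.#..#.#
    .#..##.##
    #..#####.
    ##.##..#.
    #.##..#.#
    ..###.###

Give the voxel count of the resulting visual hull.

|visual hull| = 231

before carving: 729 voxels (9×9×9)
after view 1 [y-axis, 43 of 81 cells solid] → remaining = 387
after view 2 [x-axis, 48 of 81 cells solid] → remaining = 231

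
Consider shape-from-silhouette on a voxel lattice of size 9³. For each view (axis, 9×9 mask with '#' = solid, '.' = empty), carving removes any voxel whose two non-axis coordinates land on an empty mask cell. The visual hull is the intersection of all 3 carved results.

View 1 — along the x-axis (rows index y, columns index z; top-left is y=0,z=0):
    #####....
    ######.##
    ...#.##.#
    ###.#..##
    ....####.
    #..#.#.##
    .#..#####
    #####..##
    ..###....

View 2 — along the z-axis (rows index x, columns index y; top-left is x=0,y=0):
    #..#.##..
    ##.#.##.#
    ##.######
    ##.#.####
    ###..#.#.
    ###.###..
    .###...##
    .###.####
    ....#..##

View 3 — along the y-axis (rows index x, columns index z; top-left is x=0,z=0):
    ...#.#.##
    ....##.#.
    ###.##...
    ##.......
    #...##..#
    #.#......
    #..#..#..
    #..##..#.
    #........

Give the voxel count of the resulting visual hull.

105 voxels

start: 9×9×9 = 729 voxels
step 1: project along x, AND mask (48/81) → |grid| = 432
step 2: project along z, AND mask (51/81) → |grid| = 281
step 3: project along y, AND mask (28/81) → |grid| = 105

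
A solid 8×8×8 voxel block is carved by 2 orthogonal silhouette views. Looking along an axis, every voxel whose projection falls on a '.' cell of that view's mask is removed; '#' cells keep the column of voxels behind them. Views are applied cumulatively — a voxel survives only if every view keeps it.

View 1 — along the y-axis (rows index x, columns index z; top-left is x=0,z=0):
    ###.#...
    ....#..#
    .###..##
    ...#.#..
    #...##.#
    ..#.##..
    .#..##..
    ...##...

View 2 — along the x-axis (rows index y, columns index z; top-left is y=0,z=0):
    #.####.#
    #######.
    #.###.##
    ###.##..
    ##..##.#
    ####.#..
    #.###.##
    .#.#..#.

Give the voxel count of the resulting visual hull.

|visual hull| = 137

before carving: 512 voxels (8×8×8)
[1] y-view keeps 25 columns → grid now 200
[2] x-view keeps 43 columns → grid now 137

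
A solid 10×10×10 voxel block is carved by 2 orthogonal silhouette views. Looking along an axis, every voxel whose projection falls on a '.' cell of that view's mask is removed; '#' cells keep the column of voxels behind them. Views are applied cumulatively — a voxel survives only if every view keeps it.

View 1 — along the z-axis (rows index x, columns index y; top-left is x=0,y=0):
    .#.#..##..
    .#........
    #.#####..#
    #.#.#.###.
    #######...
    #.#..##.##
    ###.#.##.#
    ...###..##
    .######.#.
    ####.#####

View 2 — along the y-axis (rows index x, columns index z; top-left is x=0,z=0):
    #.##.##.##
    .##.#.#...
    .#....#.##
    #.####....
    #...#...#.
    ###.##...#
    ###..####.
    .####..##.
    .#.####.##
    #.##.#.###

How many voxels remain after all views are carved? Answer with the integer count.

voxel count = 338

start: 10×10×10 = 1000 voxels
after view 1 [z-axis, 59 of 100 cells solid] → remaining = 590
after view 2 [y-axis, 56 of 100 cells solid] → remaining = 338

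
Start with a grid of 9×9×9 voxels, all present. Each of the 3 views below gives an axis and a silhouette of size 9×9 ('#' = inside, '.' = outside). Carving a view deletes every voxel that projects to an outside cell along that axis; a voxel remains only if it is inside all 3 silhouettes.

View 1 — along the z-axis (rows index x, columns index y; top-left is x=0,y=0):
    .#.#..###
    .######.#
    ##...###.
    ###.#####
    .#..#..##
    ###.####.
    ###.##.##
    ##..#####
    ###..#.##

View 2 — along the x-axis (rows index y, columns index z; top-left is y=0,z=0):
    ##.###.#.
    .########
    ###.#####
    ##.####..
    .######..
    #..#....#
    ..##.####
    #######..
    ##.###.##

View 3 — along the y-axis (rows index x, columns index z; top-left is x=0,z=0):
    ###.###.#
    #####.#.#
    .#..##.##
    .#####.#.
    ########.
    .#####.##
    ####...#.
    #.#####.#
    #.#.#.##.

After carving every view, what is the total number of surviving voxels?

|visual hull| = 252

start: 9×9×9 = 729 voxels
step 1: project along z, AND mask (56/81) → |grid| = 504
step 2: project along x, AND mask (57/81) → |grid| = 358
step 3: project along y, AND mask (57/81) → |grid| = 252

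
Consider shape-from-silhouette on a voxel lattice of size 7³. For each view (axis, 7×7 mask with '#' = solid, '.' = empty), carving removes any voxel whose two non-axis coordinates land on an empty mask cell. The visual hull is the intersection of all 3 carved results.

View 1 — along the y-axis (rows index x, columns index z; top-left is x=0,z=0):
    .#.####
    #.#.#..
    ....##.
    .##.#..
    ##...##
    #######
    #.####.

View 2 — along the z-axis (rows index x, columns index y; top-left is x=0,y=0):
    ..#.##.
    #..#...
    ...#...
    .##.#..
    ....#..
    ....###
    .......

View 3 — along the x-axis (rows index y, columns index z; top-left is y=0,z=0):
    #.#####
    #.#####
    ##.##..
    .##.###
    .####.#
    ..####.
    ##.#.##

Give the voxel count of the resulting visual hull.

voxel count = 40

full grid |V| = 343
after view 1 [y-axis, 29 of 49 cells solid] → remaining = 203
after view 2 [z-axis, 13 of 49 cells solid] → remaining = 57
after view 3 [x-axis, 35 of 49 cells solid] → remaining = 40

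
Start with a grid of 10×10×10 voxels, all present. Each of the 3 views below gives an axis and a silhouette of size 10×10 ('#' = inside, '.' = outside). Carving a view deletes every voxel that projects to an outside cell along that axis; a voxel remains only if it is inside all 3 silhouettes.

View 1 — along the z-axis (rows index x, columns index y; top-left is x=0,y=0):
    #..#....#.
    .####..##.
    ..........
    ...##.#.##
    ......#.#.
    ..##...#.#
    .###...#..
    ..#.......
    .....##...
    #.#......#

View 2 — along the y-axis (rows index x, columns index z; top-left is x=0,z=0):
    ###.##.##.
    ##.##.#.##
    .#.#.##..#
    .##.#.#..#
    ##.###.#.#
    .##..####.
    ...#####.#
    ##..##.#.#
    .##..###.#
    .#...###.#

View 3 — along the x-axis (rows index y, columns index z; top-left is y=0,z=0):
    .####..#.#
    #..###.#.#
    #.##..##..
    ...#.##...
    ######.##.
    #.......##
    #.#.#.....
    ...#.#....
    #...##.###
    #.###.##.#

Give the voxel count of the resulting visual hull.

voxel count = 82

full grid |V| = 1000
after view 1 [z-axis, 30 of 100 cells solid] → remaining = 300
after view 2 [y-axis, 60 of 100 cells solid] → remaining = 183
after view 3 [x-axis, 49 of 100 cells solid] → remaining = 82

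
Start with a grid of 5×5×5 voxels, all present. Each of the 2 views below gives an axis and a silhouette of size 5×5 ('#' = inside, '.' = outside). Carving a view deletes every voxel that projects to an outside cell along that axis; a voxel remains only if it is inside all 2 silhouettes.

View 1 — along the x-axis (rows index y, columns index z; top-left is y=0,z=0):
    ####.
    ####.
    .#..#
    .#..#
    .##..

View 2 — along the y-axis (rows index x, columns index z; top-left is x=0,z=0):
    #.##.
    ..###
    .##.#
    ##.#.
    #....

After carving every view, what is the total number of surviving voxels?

full grid |V| = 125
  1. axis=0 (YZ plane), |mask|=14  ⇒  voxels=70
  2. axis=1 (XZ plane), |mask|=13  ⇒  voxels=35

remaining voxels: 35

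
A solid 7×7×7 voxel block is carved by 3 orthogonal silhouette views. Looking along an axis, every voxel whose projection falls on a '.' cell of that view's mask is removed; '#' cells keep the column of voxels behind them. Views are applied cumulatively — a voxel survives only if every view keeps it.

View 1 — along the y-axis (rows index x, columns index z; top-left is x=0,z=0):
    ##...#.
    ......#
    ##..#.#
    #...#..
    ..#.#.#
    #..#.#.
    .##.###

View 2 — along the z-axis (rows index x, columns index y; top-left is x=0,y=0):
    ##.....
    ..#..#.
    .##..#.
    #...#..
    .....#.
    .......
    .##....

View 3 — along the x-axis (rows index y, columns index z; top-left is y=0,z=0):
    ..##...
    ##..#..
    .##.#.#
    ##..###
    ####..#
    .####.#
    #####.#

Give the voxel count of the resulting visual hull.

voxel count = 23

before carving: 343 voxels (7×7×7)
V1 y: intersect with XZ mask (21 set) -- 147 left
V2 z: intersect with XY mask (12 set) -- 37 left
V3 x: intersect with YZ mask (30 set) -- 23 left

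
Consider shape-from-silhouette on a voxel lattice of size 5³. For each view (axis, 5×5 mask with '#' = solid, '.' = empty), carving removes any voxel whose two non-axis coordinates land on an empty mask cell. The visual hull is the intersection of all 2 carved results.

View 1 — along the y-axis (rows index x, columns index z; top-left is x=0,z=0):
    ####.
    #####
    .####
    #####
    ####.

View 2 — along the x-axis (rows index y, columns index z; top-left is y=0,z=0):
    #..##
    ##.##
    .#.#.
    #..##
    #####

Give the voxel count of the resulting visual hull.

full grid |V| = 125
carve view 1 (along y, XZ-mask fill 22/25): 110 voxels remain
carve view 2 (along x, YZ-mask fill 17/25): 73 voxels remain

voxel count = 73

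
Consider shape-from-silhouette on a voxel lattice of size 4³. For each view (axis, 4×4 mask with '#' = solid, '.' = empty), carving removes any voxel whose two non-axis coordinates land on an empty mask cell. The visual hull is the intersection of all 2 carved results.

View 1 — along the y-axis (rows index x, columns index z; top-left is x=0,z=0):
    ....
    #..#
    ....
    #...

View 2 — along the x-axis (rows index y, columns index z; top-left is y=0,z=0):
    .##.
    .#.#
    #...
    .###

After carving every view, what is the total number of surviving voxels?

full grid |V| = 64
[1] y-view keeps 3 columns → grid now 12
[2] x-view keeps 8 columns → grid now 4

4 voxels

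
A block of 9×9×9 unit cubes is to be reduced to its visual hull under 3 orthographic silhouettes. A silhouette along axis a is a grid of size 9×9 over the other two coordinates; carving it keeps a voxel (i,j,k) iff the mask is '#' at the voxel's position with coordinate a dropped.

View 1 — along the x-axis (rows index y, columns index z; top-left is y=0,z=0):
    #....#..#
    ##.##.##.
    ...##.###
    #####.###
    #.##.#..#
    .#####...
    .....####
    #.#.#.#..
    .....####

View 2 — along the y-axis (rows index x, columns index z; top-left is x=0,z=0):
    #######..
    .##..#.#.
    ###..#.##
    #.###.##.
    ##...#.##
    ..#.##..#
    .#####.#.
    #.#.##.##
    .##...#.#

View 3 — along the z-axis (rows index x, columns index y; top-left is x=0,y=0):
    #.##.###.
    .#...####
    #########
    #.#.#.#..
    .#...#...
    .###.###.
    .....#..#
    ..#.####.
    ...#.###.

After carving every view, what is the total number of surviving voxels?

remaining voxels: 121

full grid |V| = 729
step 1: project along x, AND mask (44/81) → |grid| = 396
step 2: project along y, AND mask (48/81) → |grid| = 228
step 3: project along z, AND mask (43/81) → |grid| = 121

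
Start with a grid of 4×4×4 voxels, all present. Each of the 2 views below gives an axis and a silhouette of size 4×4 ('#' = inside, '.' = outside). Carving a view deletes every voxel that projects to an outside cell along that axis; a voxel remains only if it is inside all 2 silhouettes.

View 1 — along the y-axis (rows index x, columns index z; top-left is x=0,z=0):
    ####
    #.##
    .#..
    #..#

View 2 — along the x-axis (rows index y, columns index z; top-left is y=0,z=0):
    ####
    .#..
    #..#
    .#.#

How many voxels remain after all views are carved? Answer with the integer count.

full grid |V| = 64
[1] y-view keeps 10 columns → grid now 40
[2] x-view keeps 9 columns → grid now 23

23 voxels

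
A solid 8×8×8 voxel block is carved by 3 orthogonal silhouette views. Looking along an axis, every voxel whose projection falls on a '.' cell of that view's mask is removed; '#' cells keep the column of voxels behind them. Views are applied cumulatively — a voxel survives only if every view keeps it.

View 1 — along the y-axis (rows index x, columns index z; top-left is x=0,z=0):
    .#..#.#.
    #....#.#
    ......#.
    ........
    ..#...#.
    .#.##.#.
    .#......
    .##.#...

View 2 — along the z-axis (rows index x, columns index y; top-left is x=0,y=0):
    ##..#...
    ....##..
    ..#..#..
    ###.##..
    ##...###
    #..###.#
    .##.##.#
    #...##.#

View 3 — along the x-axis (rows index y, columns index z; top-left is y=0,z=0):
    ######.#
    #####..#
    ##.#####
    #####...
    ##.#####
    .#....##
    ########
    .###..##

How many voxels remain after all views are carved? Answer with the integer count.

initial block: 8^3 = 512
[1] y-view keeps 17 columns → grid now 136
[2] z-view keeps 31 columns → grid now 64
[3] x-view keeps 48 columns → grid now 48

|visual hull| = 48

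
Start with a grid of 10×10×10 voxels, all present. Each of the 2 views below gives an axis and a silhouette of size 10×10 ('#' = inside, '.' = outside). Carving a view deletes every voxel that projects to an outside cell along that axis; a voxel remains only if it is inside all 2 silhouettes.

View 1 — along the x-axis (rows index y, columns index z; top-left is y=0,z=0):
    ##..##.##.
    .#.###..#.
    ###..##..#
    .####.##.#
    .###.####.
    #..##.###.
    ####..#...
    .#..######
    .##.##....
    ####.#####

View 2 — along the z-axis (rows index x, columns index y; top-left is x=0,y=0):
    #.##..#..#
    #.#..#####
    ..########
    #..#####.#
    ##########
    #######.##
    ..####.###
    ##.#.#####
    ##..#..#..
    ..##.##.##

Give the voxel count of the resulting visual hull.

before carving: 1000 voxels (10×10×10)
step 1: project along x, AND mask (62/100) → |grid| = 620
step 2: project along z, AND mask (71/100) → |grid| = 448

448 voxels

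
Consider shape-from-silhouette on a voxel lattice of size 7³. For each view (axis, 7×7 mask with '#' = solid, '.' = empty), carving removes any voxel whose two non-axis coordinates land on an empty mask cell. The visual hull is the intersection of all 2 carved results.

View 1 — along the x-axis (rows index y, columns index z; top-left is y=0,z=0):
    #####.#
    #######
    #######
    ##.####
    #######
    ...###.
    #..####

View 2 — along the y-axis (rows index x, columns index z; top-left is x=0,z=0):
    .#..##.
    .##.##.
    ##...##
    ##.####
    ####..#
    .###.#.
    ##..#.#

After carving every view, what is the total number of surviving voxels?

initial block: 7^3 = 343
[1] x-view keeps 41 columns → grid now 287
[2] y-view keeps 30 columns → grid now 174

remaining voxels: 174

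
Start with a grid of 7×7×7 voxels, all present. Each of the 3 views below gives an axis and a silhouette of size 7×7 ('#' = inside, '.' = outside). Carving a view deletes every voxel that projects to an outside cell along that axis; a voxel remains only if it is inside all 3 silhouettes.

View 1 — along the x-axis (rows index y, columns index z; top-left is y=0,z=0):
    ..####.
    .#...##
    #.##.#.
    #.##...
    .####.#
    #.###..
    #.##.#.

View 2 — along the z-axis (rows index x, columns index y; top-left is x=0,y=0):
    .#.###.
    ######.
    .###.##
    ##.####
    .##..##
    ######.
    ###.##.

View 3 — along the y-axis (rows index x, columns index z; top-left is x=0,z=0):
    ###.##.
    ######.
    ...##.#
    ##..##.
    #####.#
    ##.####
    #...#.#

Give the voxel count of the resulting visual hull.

voxel count = 85

initial block: 7^3 = 343
after view 1 [x-axis, 27 of 49 cells solid] → remaining = 189
after view 2 [z-axis, 36 of 49 cells solid] → remaining = 137
after view 3 [y-axis, 33 of 49 cells solid] → remaining = 85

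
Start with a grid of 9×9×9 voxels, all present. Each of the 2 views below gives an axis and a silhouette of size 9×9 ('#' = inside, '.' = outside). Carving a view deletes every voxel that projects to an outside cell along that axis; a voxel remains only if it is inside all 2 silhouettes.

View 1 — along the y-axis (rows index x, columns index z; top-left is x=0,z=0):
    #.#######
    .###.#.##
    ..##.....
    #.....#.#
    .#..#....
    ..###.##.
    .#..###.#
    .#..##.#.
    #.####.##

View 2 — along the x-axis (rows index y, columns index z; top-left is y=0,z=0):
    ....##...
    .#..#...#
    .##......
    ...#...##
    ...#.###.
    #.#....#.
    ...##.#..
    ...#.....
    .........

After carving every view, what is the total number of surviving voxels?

initial block: 9^3 = 729
V1 y: intersect with XZ mask (42 set) -- 378 left
V2 x: intersect with YZ mask (21 set) -- 102 left

|visual hull| = 102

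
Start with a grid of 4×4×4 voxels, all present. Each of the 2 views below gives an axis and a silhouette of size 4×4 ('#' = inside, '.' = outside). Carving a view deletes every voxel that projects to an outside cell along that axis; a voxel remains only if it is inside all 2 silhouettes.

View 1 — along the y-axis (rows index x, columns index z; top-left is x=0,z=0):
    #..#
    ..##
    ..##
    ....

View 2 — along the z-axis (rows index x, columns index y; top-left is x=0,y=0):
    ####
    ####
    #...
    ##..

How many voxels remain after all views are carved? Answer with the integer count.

remaining voxels: 18

start: 4×4×4 = 64 voxels
  1. axis=1 (XZ plane), |mask|=6  ⇒  voxels=24
  2. axis=2 (XY plane), |mask|=11  ⇒  voxels=18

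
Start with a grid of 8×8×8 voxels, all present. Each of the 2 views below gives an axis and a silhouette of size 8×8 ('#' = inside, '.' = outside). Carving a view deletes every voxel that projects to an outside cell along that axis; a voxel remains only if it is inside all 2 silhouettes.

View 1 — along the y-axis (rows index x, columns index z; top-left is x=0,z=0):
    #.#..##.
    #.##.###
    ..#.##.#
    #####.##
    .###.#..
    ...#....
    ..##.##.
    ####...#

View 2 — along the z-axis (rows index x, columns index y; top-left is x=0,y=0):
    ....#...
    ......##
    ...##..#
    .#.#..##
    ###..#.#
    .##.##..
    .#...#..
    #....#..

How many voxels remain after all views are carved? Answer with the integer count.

98 voxels

full grid |V| = 512
  1. axis=1 (XZ plane), |mask|=35  ⇒  voxels=280
  2. axis=2 (XY plane), |mask|=23  ⇒  voxels=98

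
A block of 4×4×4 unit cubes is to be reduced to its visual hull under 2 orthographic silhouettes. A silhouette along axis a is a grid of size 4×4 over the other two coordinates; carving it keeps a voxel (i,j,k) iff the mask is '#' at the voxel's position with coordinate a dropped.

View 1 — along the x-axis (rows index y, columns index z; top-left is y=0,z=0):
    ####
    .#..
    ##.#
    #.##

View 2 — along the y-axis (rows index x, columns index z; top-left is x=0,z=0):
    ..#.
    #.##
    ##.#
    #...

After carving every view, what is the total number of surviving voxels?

voxel count = 22

initial block: 4^3 = 64
step 1: project along x, AND mask (11/16) → |grid| = 44
step 2: project along y, AND mask (8/16) → |grid| = 22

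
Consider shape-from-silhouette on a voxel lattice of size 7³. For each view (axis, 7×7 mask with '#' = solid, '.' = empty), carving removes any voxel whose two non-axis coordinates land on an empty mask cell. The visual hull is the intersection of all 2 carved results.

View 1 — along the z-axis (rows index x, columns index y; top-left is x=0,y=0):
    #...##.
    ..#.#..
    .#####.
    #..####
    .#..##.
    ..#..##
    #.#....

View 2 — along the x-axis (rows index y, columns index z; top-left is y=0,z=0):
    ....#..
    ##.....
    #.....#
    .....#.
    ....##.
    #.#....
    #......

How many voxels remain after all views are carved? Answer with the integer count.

voxel count = 39

full grid |V| = 343
[1] z-view keeps 23 columns → grid now 161
[2] x-view keeps 11 columns → grid now 39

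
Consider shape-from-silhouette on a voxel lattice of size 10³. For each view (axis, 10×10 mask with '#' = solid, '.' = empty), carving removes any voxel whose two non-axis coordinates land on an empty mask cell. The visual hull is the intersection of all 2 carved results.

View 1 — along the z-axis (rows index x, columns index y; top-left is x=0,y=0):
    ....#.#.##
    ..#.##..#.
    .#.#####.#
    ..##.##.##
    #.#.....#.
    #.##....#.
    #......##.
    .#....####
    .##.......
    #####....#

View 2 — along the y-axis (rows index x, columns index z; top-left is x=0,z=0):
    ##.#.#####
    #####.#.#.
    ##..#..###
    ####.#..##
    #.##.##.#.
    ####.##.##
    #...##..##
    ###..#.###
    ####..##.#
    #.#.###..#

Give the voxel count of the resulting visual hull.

before carving: 1000 voxels (10×10×10)
step 1: project along z, AND mask (44/100) → |grid| = 440
step 2: project along y, AND mask (67/100) → |grid| = 294

voxel count = 294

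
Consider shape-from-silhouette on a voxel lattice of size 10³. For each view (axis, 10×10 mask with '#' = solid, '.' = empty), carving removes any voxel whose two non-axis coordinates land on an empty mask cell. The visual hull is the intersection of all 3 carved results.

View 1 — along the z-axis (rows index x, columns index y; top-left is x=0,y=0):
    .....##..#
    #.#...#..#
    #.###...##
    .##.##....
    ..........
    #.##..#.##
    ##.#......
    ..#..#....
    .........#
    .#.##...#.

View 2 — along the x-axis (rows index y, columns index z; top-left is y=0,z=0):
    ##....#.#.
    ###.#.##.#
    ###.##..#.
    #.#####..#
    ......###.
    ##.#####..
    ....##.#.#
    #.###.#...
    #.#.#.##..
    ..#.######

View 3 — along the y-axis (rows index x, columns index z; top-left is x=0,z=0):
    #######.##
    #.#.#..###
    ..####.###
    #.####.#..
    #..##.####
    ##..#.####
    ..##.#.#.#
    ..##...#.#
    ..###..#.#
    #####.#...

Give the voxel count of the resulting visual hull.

before carving: 1000 voxels (10×10×10)
V1 z: intersect with XY mask (33 set) -- 330 left
V2 x: intersect with YZ mask (55 set) -- 187 left
V3 y: intersect with XZ mask (62 set) -- 117 left

117 voxels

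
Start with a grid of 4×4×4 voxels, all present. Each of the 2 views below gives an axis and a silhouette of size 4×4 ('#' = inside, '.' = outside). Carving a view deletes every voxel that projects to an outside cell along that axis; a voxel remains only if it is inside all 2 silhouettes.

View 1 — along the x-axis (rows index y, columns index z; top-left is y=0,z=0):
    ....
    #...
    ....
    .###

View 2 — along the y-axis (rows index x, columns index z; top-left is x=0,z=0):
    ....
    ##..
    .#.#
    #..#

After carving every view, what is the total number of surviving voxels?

voxel count = 6

full grid |V| = 64
[1] x-view keeps 4 columns → grid now 16
[2] y-view keeps 6 columns → grid now 6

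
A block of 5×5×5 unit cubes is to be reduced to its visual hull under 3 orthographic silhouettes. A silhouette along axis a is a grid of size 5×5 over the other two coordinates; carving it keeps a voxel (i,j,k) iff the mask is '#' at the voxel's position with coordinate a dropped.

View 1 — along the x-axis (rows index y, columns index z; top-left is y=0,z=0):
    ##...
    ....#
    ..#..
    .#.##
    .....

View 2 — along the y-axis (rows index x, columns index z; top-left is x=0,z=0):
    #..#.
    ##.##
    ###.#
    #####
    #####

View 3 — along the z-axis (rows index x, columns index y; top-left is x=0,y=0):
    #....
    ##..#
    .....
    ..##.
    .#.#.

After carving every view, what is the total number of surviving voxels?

full grid |V| = 125
carve view 1 (along x, YZ-mask fill 7/25): 35 voxels remain
carve view 2 (along y, XZ-mask fill 20/25): 28 voxels remain
carve view 3 (along z, XY-mask fill 8/25): 12 voxels remain

remaining voxels: 12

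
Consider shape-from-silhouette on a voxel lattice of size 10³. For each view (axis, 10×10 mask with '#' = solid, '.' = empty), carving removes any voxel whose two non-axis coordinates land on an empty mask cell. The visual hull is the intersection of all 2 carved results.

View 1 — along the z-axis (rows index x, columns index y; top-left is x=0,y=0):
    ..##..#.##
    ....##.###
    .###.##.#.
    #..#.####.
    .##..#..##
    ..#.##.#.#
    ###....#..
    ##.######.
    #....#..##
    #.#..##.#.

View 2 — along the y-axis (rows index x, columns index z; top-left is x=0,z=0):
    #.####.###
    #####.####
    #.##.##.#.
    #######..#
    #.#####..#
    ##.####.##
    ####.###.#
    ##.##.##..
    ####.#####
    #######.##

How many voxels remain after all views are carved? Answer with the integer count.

before carving: 1000 voxels (10×10×10)
[1] z-view keeps 53 columns → grid now 530
[2] y-view keeps 78 columns → grid now 405

remaining voxels: 405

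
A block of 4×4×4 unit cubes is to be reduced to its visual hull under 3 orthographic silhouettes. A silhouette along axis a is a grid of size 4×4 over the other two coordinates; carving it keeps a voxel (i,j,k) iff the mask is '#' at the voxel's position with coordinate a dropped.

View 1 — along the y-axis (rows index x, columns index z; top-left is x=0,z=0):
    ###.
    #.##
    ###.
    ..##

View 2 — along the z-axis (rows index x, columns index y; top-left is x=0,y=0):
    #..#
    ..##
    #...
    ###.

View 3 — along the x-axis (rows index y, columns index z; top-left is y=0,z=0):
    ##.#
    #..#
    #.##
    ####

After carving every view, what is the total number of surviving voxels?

remaining voxels: 17

initial block: 4^3 = 64
V1 y: intersect with XZ mask (11 set) -- 44 left
V2 z: intersect with XY mask (8 set) -- 21 left
V3 x: intersect with YZ mask (12 set) -- 17 left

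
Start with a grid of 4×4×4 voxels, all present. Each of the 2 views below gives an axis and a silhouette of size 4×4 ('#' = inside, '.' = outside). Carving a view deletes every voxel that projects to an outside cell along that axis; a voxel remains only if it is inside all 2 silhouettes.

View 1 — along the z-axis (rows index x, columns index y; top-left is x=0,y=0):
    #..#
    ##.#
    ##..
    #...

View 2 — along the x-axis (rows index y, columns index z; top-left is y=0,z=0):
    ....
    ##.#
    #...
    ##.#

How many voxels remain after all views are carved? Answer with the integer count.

before carving: 64 voxels (4×4×4)
step 1: project along z, AND mask (8/16) → |grid| = 32
step 2: project along x, AND mask (7/16) → |grid| = 12

|visual hull| = 12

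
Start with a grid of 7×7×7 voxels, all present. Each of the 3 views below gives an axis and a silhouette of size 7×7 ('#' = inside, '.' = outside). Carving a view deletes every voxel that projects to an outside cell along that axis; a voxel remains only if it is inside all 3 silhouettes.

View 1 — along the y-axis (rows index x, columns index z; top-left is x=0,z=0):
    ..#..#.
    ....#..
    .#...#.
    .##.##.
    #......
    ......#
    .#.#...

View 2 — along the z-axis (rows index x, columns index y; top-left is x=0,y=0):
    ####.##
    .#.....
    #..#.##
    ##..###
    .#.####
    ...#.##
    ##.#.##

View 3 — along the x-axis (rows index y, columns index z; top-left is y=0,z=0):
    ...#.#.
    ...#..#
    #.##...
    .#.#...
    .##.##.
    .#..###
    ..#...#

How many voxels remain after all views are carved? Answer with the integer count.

24 voxels

start: 7×7×7 = 343 voxels
V1 y: intersect with XZ mask (13 set) -- 91 left
V2 z: intersect with XY mask (29 set) -- 59 left
V3 x: intersect with YZ mask (19 set) -- 24 left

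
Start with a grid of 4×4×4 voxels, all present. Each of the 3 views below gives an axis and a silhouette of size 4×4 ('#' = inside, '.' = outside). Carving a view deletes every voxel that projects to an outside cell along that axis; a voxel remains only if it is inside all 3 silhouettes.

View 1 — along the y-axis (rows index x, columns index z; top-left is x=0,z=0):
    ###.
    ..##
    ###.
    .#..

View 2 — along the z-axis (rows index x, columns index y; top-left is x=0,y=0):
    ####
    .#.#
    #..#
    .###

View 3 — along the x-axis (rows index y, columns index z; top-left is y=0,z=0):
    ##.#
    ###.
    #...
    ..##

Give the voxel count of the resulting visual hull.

|visual hull| = 14

initial block: 4^3 = 64
step 1: project along y, AND mask (9/16) → |grid| = 36
step 2: project along z, AND mask (11/16) → |grid| = 25
step 3: project along x, AND mask (9/16) → |grid| = 14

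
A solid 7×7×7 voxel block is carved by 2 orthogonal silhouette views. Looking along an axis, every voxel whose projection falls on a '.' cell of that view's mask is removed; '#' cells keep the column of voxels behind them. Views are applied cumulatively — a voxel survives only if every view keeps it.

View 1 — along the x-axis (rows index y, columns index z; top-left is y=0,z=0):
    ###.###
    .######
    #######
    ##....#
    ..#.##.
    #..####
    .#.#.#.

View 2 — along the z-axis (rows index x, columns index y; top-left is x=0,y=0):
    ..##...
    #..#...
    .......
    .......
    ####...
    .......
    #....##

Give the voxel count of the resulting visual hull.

|visual hull| = 55

before carving: 343 voxels (7×7×7)
  1. axis=0 (YZ plane), |mask|=33  ⇒  voxels=231
  2. axis=2 (XY plane), |mask|=11  ⇒  voxels=55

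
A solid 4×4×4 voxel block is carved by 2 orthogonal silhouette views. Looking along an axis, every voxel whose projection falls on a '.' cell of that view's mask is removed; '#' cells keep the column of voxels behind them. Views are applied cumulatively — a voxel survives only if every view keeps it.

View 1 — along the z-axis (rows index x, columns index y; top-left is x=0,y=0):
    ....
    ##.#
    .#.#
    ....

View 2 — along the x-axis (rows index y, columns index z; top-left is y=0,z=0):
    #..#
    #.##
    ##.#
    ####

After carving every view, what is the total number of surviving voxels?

remaining voxels: 16

initial block: 4^3 = 64
carve view 1 (along z, XY-mask fill 5/16): 20 voxels remain
carve view 2 (along x, YZ-mask fill 12/16): 16 voxels remain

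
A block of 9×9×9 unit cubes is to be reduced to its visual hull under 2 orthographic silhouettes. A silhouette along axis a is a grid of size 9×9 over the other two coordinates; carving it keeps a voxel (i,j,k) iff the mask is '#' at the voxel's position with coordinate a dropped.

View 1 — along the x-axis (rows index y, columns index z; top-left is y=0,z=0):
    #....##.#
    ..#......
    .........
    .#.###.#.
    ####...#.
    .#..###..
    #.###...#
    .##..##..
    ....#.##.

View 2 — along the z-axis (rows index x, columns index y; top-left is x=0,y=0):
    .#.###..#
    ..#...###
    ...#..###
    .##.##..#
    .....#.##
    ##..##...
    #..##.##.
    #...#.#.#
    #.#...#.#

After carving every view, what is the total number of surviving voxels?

start: 9×9×9 = 729 voxels
after view 1 [x-axis, 31 of 81 cells solid] → remaining = 279
after view 2 [z-axis, 38 of 81 cells solid] → remaining = 137

137 voxels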